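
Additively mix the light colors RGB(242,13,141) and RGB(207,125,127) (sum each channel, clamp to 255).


Additive: each channel = min(255, C₁+C₂)
R: 242+207 = 449 → 255
G: 13+125 = 138 → 138
B: 141+127 = 268 → 255
= RGB(255, 138, 255)


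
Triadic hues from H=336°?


Triadic: equally spaced at 120° intervals
H1 = 336°
H2 = (336 + 120) mod 360 = 96°
H3 = (336 + 240) mod 360 = 216°
Triadic = 336°, 96°, 216°


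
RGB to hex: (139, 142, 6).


R = 139 → 8B (hex)
G = 142 → 8E (hex)
B = 6 → 06 (hex)
Hex = #8B8E06


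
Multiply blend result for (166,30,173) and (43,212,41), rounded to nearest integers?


Multiply: C = A×B/255, rounded to nearest integer
R: 166×43/255 = 7138/255 ≈ 27.992 → 28
G: 30×212/255 = 6360/255 ≈ 24.941 → 25
B: 173×41/255 = 7093/255 ≈ 27.816 → 28
= RGB(28, 25, 28)


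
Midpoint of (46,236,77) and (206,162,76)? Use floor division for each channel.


Midpoint: each channel = ⌊(C₁+C₂)/2⌋
R: ⌊(46+206)/2⌋ = 126
G: ⌊(236+162)/2⌋ = 199
B: ⌊(77+76)/2⌋ = 76
= RGB(126, 199, 76)


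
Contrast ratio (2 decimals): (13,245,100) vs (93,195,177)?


Linearize each sRGB channel c=v/255: c/12.92 if c ≤ 0.04045 else ((c+0.055)/1.055)^2.4
L = 0.2126×R_lin + 0.7152×G_lin + 0.0722×B_lin
Color 1 (13,245,100):
  R=13: 13/255≈0.0510 > 0.04045 → ((0.0510+0.055)/1.055)^2.4 ≈ 0.00402
  G=245: 245/255≈0.9608 > 0.04045 → ((0.9608+0.055)/1.055)^2.4 ≈ 0.91310
  B=100: 100/255≈0.3922 > 0.04045 → ((0.3922+0.055)/1.055)^2.4 ≈ 0.12744
  L1 = 0.2126×0.00402 + 0.7152×0.91310 + 0.0722×0.12744 ≈ 0.66310
Color 2 (93,195,177):
  R=93: 93/255≈0.3647 > 0.04045 → ((0.3647+0.055)/1.055)^2.4 ≈ 0.10946
  G=195: 195/255≈0.7647 > 0.04045 → ((0.7647+0.055)/1.055)^2.4 ≈ 0.54572
  B=177: 177/255≈0.6941 > 0.04045 → ((0.6941+0.055)/1.055)^2.4 ≈ 0.43966
  L2 = 0.2126×0.10946 + 0.7152×0.54572 + 0.0722×0.43966 ≈ 0.44532
Lighter = 0.66310, Darker = 0.44532
Ratio = (L_lighter + 0.05) / (L_darker + 0.05)
Ratio = (0.66310 + 0.05) / (0.44532 + 0.05) = 0.71310 / 0.49532 ≈ 1.4397
Ratio ≈ 1.44:1


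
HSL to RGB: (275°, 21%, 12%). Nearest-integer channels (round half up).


H=275°, S=0.21, L=0.12
C = (1-|2L-1|)×S = (1-|-0.76|)×0.21 = 0.0504
H' = H/60 = 275/60 ≈ 4.5833; X = C×(1-|H' mod 2 - 1|) = 0.0294
m = L - C/2 = 0.12 - 0.0252 = 0.0948
Sector ⌊H'⌋ = 4 → (R',G',B') = (0.0294, 0.0, 0.0504)
RGB = ((R'+m)×255, (G'+m)×255, (B'+m)×255) = (31.671, 24.174, 37.026)
Round half up → RGB(32, 24, 37)


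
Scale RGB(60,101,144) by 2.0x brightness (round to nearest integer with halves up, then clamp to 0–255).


Multiply each channel by 2.0, round half up, clamp to [0, 255]
R: 60×2.0 = 120
G: 101×2.0 = 202
B: 144×2.0 = 288 → clamp → 255
= RGB(120, 202, 255)


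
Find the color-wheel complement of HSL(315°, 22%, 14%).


Complement = opposite side of color wheel = hue + 180°
H' = (315 + 180) mod 360 = 135°
S and L unchanged.
= HSL(135°, 22%, 14%)


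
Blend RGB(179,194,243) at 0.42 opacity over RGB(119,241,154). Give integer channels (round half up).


C = α×F + (1-α)×B, with 1-α = 0.58
R: 0.42×179 + 0.58×119 = 75.18 + 69.02 = 144.20 → 144
G: 0.42×194 + 0.58×241 = 81.48 + 139.78 = 221.26 → 221
B: 0.42×243 + 0.58×154 = 102.06 + 89.32 = 191.38 → 191
= RGB(144, 221, 191)


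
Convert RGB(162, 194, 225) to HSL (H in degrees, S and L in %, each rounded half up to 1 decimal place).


Normalize: R'=162/255≈0.6353, G'=194/255≈0.7608, B'=225/255≈0.8824
Max=225/255, Min=162/255, Δ=Max-Min=63/255
L = (Max+Min)/2 = (225+162)/510 = 387/510 = 0.75882… → L = 75.9%
L > 0.5 → S = Δ/(2-Max-Min) = 63/(510-225-162) = 63/123 = 0.51219… → S = 51.2%
(the 1/255 factors cancel in S and H, so raw channel differences can be used)
Max is B' → H = 60 × ((R-G)/Δ + 4) = 60 × ((162-194)/63 + 4)
  -32/63 + 4 = -0.5079… + 4 = 3.4920…
  H = 60 × 3.4920… = 209.523…° → H = 209.5°
= HSL(209.5°, 51.2%, 75.9%)


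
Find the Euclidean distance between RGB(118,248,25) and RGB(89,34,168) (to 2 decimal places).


d = √[(R₁-R₂)² + (G₁-G₂)² + (B₁-B₂)²]
d = √[(118-89)² + (248-34)² + (25-168)²]
d = √[841 + 45796 + 20449]
d = √67086
d ≈ 259.01


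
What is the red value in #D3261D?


Color: #D3261D
R = D3 = 211
G = 26 = 38
B = 1D = 29
Red = 211


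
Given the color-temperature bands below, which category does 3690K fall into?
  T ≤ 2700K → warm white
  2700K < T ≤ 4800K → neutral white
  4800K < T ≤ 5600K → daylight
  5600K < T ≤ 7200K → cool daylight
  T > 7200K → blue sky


Temperature: 3690K
2700K < 3690K ≤ 4800K → neutral white
Classification: neutral white


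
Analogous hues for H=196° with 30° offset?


Base hue: 196°
Left analog: (196 - 30) mod 360 = 166°
Right analog: (196 + 30) mod 360 = 226°
Analogous hues = 166° and 226°


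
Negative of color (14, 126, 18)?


Invert: (255-R, 255-G, 255-B)
R: 255-14 = 241
G: 255-126 = 129
B: 255-18 = 237
= RGB(241, 129, 237)


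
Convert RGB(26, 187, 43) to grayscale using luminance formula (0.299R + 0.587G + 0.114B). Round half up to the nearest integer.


Gray = 0.299×R + 0.587×G + 0.114×B
Gray = 0.299×26 + 0.587×187 + 0.114×43
Gray = 7.774 + 109.769 + 4.902
Gray = 122.445 → round half up → 122
Gray = 122


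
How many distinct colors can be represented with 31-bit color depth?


Colors = 2^bits = 2^31
= 2,147,483,648 colors


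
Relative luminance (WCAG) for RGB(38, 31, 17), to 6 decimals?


Linearize each channel (sRGB transfer function): c = v/255; c_lin = c/12.92 if c ≤ 0.04045, else ((c+0.055)/1.055)^2.4
  R: 38/255 ≈ 0.149020 > 0.04045 → ((0.149020+0.055)/1.055)^2.4 ≈ 0.019382
  G: 31/255 ≈ 0.121569 > 0.04045 → ((0.121569+0.055)/1.055)^2.4 ≈ 0.013702
  B: 17/255 ≈ 0.066667 > 0.04045 → ((0.066667+0.055)/1.055)^2.4 ≈ 0.005605
R_lin = 0.019382, G_lin = 0.013702, B_lin = 0.005605
L = 0.2126×R + 0.7152×G + 0.0722×B
L = 0.2126×0.019382 + 0.7152×0.013702 + 0.0722×0.005605
L ≈ 0.014325


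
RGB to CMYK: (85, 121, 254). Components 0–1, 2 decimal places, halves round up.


R'=85/255≈0.3333, G'=121/255≈0.4745, B'=254/255≈0.9961
K = 1 - max(R',G',B') = 1 - 254/255 = 1/255 = 0.00392… → 0.00
(1-R'-K)/(1-K) simplifies to (max-R)/max with max = 254:
C = (254-85)/254 = 169/254 = 0.66535… → 0.67
M = (254-121)/254 = 133/254 = 0.52362… → 0.52
Y = (254-254)/254 = 0/254 = 0 → 0.00
= CMYK(0.67, 0.52, 0.00, 0.00)


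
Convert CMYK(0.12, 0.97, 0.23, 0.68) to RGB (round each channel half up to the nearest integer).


R = 255 × (1-C) × (1-K) = 255 × 0.88 × 0.32 = 71.808 → 72
G = 255 × (1-M) × (1-K) = 255 × 0.03 × 0.32 = 2.448 → 2
B = 255 × (1-Y) × (1-K) = 255 × 0.77 × 0.32 = 62.832 → 63
= RGB(72, 2, 63)


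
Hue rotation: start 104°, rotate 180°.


New hue = (H + rotation) mod 360
New hue = (104 + 180) mod 360
= 284 mod 360
= 284°


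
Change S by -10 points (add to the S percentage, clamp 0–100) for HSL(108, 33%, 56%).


Original S = 33%
Adjustment = -10 percentage points
New S = 33 + (-10) = 23
Clamp to [0, 100] → 23
= HSL(108°, 23%, 56%)


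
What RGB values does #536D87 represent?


53 → 83 (R)
6D → 109 (G)
87 → 135 (B)
= RGB(83, 109, 135)


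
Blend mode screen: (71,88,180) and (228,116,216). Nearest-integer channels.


Screen: C = 255 - (255-A)×(255-B)/255, rounded to nearest integer
R: 255 - (255-71)×(255-228)/255 = 255 - 4968/255 ≈ 255 - 19.482 = 235.518 → 236
G: 255 - (255-88)×(255-116)/255 = 255 - 23213/255 ≈ 255 - 91.031 = 163.969 → 164
B: 255 - (255-180)×(255-216)/255 = 255 - 2925/255 ≈ 255 - 11.471 = 243.529 → 244
= RGB(236, 164, 244)


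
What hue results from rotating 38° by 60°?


New hue = (H + rotation) mod 360
New hue = (38 + 60) mod 360
= 98 mod 360
= 98°


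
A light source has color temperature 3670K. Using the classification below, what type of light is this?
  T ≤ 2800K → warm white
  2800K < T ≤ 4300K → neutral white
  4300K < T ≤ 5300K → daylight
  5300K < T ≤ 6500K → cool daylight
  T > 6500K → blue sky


Temperature: 3670K
2800K < 3670K ≤ 4300K → neutral white
Classification: neutral white


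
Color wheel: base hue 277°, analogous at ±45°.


Base hue: 277°
Left analog: (277 - 45) mod 360 = 232°
Right analog: (277 + 45) mod 360 = 322°
Analogous hues = 232° and 322°


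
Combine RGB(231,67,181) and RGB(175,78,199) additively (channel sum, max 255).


Additive: each channel = min(255, C₁+C₂)
R: 231+175 = 406 → 255
G: 67+78 = 145 → 145
B: 181+199 = 380 → 255
= RGB(255, 145, 255)


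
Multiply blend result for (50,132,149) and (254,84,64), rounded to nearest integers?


Multiply: C = A×B/255, rounded to nearest integer
R: 50×254/255 = 12700/255 ≈ 49.804 → 50
G: 132×84/255 = 11088/255 ≈ 43.482 → 43
B: 149×64/255 = 9536/255 ≈ 37.396 → 37
= RGB(50, 43, 37)


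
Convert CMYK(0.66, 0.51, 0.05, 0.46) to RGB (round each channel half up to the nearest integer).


R = 255 × (1-C) × (1-K) = 255 × 0.34 × 0.54 = 46.818 → 47
G = 255 × (1-M) × (1-K) = 255 × 0.49 × 0.54 = 67.473 → 67
B = 255 × (1-Y) × (1-K) = 255 × 0.95 × 0.54 = 130.815 → 131
= RGB(47, 67, 131)


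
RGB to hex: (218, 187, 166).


R = 218 → DA (hex)
G = 187 → BB (hex)
B = 166 → A6 (hex)
Hex = #DABBA6


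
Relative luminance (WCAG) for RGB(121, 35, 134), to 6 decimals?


Linearize each channel (sRGB transfer function): c = v/255; c_lin = c/12.92 if c ≤ 0.04045, else ((c+0.055)/1.055)^2.4
  R: 121/255 ≈ 0.474510 > 0.04045 → ((0.474510+0.055)/1.055)^2.4 ≈ 0.191202
  G: 35/255 ≈ 0.137255 > 0.04045 → ((0.137255+0.055)/1.055)^2.4 ≈ 0.016807
  B: 134/255 ≈ 0.525490 > 0.04045 → ((0.525490+0.055)/1.055)^2.4 ≈ 0.238398
R_lin = 0.191202, G_lin = 0.016807, B_lin = 0.238398
L = 0.2126×R + 0.7152×G + 0.0722×B
L = 0.2126×0.191202 + 0.7152×0.016807 + 0.0722×0.238398
L ≈ 0.069882


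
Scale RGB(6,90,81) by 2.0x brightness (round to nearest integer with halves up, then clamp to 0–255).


Multiply each channel by 2.0, round half up, clamp to [0, 255]
R: 6×2.0 = 12
G: 90×2.0 = 180
B: 81×2.0 = 162
= RGB(12, 180, 162)


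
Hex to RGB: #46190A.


46 → 70 (R)
19 → 25 (G)
0A → 10 (B)
= RGB(70, 25, 10)


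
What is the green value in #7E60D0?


Color: #7E60D0
R = 7E = 126
G = 60 = 96
B = D0 = 208
Green = 96


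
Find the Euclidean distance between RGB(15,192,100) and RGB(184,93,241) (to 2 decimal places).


d = √[(R₁-R₂)² + (G₁-G₂)² + (B₁-B₂)²]
d = √[(15-184)² + (192-93)² + (100-241)²]
d = √[28561 + 9801 + 19881]
d = √58243
d ≈ 241.34


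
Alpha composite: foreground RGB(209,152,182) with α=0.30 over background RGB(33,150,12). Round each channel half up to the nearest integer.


C = α×F + (1-α)×B, with 1-α = 0.70
R: 0.30×209 + 0.70×33 = 62.70 + 23.10 = 85.80 → 86
G: 0.30×152 + 0.70×150 = 45.60 + 105.00 = 150.60 → 151
B: 0.30×182 + 0.70×12 = 54.60 + 8.40 = 63.00 → 63
= RGB(86, 151, 63)


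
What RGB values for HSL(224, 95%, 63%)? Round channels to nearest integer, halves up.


H=224°, S=0.95, L=0.63
C = (1-|2L-1|)×S = (1-|0.26|)×0.95 = 0.703
H' = H/60 = 224/60 ≈ 3.7333; X = C×(1-|H' mod 2 - 1|) ≈ 0.1875
m = L - C/2 = 0.63 - 0.3515 = 0.2785
Sector ⌊H'⌋ = 3 → (R',G',B') = (0.0, ≈0.1875, 0.703)
RGB = ((R'+m)×255, (G'+m)×255, (B'+m)×255) = (71.0175, 118.8215, 250.2825)
Round half up → RGB(71, 119, 250)


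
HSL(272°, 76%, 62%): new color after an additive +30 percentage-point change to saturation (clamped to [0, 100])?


Original S = 76%
Adjustment = +30 percentage points
New S = 76 + (30) = 106
Clamp to [0, 100] → 100
= HSL(272°, 100%, 62%)


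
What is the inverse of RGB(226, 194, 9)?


Invert: (255-R, 255-G, 255-B)
R: 255-226 = 29
G: 255-194 = 61
B: 255-9 = 246
= RGB(29, 61, 246)


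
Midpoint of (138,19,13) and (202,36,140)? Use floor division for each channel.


Midpoint: each channel = ⌊(C₁+C₂)/2⌋
R: ⌊(138+202)/2⌋ = 170
G: ⌊(19+36)/2⌋ = 27
B: ⌊(13+140)/2⌋ = 76
= RGB(170, 27, 76)


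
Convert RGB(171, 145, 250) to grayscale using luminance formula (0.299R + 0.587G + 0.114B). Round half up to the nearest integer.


Gray = 0.299×R + 0.587×G + 0.114×B
Gray = 0.299×171 + 0.587×145 + 0.114×250
Gray = 51.129 + 85.115 + 28.500
Gray = 164.744 → round half up → 165
Gray = 165


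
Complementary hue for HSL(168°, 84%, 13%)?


Complement = opposite side of color wheel = hue + 180°
H' = (168 + 180) mod 360 = 348°
S and L unchanged.
= HSL(348°, 84%, 13%)


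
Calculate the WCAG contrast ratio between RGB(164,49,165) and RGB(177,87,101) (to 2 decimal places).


Linearize each sRGB channel c=v/255: c/12.92 if c ≤ 0.04045 else ((c+0.055)/1.055)^2.4
L = 0.2126×R_lin + 0.7152×G_lin + 0.0722×B_lin
Color 1 (164,49,165):
  R=164: 164/255≈0.6431 > 0.04045 → ((0.6431+0.055)/1.055)^2.4 ≈ 0.37124
  G=49: 49/255≈0.1922 > 0.04045 → ((0.1922+0.055)/1.055)^2.4 ≈ 0.03071
  B=165: 165/255≈0.6471 > 0.04045 → ((0.6471+0.055)/1.055)^2.4 ≈ 0.37626
  L1 = 0.2126×0.37124 + 0.7152×0.03071 + 0.0722×0.37626 ≈ 0.12806
Color 2 (177,87,101):
  R=177: 177/255≈0.6941 > 0.04045 → ((0.6941+0.055)/1.055)^2.4 ≈ 0.43966
  G=87: 87/255≈0.3412 > 0.04045 → ((0.3412+0.055)/1.055)^2.4 ≈ 0.09531
  B=101: 101/255≈0.3961 > 0.04045 → ((0.3961+0.055)/1.055)^2.4 ≈ 0.13014
  L2 = 0.2126×0.43966 + 0.7152×0.09531 + 0.0722×0.13014 ≈ 0.17103
Lighter = 0.17103, Darker = 0.12806
Ratio = (L_lighter + 0.05) / (L_darker + 0.05)
Ratio = (0.17103 + 0.05) / (0.12806 + 0.05) = 0.22103 / 0.17806 ≈ 1.2413
Ratio ≈ 1.24:1


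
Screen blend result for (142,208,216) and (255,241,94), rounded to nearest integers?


Screen: C = 255 - (255-A)×(255-B)/255, rounded to nearest integer
R: 255 - (255-142)×(255-255)/255 = 255 - 0/255 ≈ 255 - 0.000 = 255.000 → 255
G: 255 - (255-208)×(255-241)/255 = 255 - 658/255 ≈ 255 - 2.580 = 252.420 → 252
B: 255 - (255-216)×(255-94)/255 = 255 - 6279/255 ≈ 255 - 24.624 = 230.376 → 230
= RGB(255, 252, 230)


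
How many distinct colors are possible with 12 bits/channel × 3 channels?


Total bits = 12 bits/channel × 3 channels = 36 bits
Distinct colors = 2^36
= 68,719,476,736 colors


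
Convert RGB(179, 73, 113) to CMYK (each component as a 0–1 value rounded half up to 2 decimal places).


R'=179/255≈0.7020, G'=73/255≈0.2863, B'=113/255≈0.4431
K = 1 - max(R',G',B') = 1 - 179/255 = 76/255 = 0.29803… → 0.30
(1-R'-K)/(1-K) simplifies to (max-R)/max with max = 179:
C = (179-179)/179 = 0/179 = 0 → 0.00
M = (179-73)/179 = 106/179 = 0.59217… → 0.59
Y = (179-113)/179 = 66/179 = 0.36871… → 0.37
= CMYK(0.00, 0.59, 0.37, 0.30)


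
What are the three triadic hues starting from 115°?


Triadic: equally spaced at 120° intervals
H1 = 115°
H2 = (115 + 120) mod 360 = 235°
H3 = (115 + 240) mod 360 = 355°
Triadic = 115°, 235°, 355°


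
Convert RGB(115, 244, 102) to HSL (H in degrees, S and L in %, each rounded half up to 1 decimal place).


Normalize: R'=115/255≈0.4510, G'=244/255≈0.9569, B'=102/255≈0.4000
Max=244/255, Min=102/255, Δ=Max-Min=142/255
L = (Max+Min)/2 = (244+102)/510 = 346/510 = 0.67843… → L = 67.8%
L > 0.5 → S = Δ/(2-Max-Min) = 142/(510-244-102) = 142/164 = 0.86585… → S = 86.6%
(the 1/255 factors cancel in S and H, so raw channel differences can be used)
Max is G' → H = 60 × ((B-R)/Δ + 2) = 60 × ((102-115)/142 + 2)
  -13/142 + 2 = -0.0915… + 2 = 1.9084…
  H = 60 × 1.9084… = 114.507…° → H = 114.5°
= HSL(114.5°, 86.6%, 67.8%)


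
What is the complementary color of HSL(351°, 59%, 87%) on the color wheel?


Complement = opposite side of color wheel = hue + 180°
H' = (351 + 180) mod 360 = 171°
S and L unchanged.
= HSL(171°, 59%, 87%)


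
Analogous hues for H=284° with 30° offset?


Base hue: 284°
Left analog: (284 - 30) mod 360 = 254°
Right analog: (284 + 30) mod 360 = 314°
Analogous hues = 254° and 314°


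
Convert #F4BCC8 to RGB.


F4 → 244 (R)
BC → 188 (G)
C8 → 200 (B)
= RGB(244, 188, 200)


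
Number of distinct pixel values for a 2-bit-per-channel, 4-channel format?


Total bits = 2 bits/channel × 4 channels = 8 bits
Distinct pixel values = 2^8
= 256 pixel values


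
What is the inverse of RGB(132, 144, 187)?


Invert: (255-R, 255-G, 255-B)
R: 255-132 = 123
G: 255-144 = 111
B: 255-187 = 68
= RGB(123, 111, 68)


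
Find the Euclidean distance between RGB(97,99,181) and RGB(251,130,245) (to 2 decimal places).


d = √[(R₁-R₂)² + (G₁-G₂)² + (B₁-B₂)²]
d = √[(97-251)² + (99-130)² + (181-245)²]
d = √[23716 + 961 + 4096]
d = √28773
d ≈ 169.63


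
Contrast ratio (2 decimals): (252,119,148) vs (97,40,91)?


Linearize each sRGB channel c=v/255: c/12.92 if c ≤ 0.04045 else ((c+0.055)/1.055)^2.4
L = 0.2126×R_lin + 0.7152×G_lin + 0.0722×B_lin
Color 1 (252,119,148):
  R=252: 252/255≈0.9882 > 0.04045 → ((0.9882+0.055)/1.055)^2.4 ≈ 0.97345
  G=119: 119/255≈0.4667 > 0.04045 → ((0.4667+0.055)/1.055)^2.4 ≈ 0.18447
  B=148: 148/255≈0.5804 > 0.04045 → ((0.5804+0.055)/1.055)^2.4 ≈ 0.29614
  L1 = 0.2126×0.97345 + 0.7152×0.18447 + 0.0722×0.29614 ≈ 0.36027
Color 2 (97,40,91):
  R=97: 97/255≈0.3804 > 0.04045 → ((0.3804+0.055)/1.055)^2.4 ≈ 0.11954
  G=40: 40/255≈0.1569 > 0.04045 → ((0.1569+0.055)/1.055)^2.4 ≈ 0.02122
  B=91: 91/255≈0.3569 > 0.04045 → ((0.3569+0.055)/1.055)^2.4 ≈ 0.10462
  L2 = 0.2126×0.11954 + 0.7152×0.02122 + 0.0722×0.10462 ≈ 0.04814
Lighter = 0.36027, Darker = 0.04814
Ratio = (L_lighter + 0.05) / (L_darker + 0.05)
Ratio = (0.36027 + 0.05) / (0.04814 + 0.05) = 0.41027 / 0.09814 ≈ 4.1804
Ratio ≈ 4.18:1


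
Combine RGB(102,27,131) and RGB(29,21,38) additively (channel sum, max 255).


Additive: each channel = min(255, C₁+C₂)
R: 102+29 = 131 → 131
G: 27+21 = 48 → 48
B: 131+38 = 169 → 169
= RGB(131, 48, 169)


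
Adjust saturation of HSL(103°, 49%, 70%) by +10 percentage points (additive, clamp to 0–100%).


Original S = 49%
Adjustment = +10 percentage points
New S = 49 + (10) = 59
Clamp to [0, 100] → 59
= HSL(103°, 59%, 70%)


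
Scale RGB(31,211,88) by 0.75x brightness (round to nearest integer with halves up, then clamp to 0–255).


Multiply each channel by 0.75, round half up, clamp to [0, 255]
R: 31×0.75 = 23.25 → round → 23
G: 211×0.75 = 158.25 → round → 158
B: 88×0.75 = 66
= RGB(23, 158, 66)


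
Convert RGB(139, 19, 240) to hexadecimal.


R = 139 → 8B (hex)
G = 19 → 13 (hex)
B = 240 → F0 (hex)
Hex = #8B13F0


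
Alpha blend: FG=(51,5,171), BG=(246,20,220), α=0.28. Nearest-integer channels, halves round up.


C = α×F + (1-α)×B, with 1-α = 0.72
R: 0.28×51 + 0.72×246 = 14.28 + 177.12 = 191.40 → 191
G: 0.28×5 + 0.72×20 = 1.40 + 14.40 = 15.80 → 16
B: 0.28×171 + 0.72×220 = 47.88 + 158.40 = 206.28 → 206
= RGB(191, 16, 206)


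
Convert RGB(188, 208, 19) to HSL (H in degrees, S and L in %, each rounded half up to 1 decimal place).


Normalize: R'=188/255≈0.7373, G'=208/255≈0.8157, B'=19/255≈0.0745
Max=208/255, Min=19/255, Δ=Max-Min=189/255
L = (Max+Min)/2 = (208+19)/510 = 227/510 = 0.44509… → L = 44.5%
L ≤ 0.5 → S = Δ/(Max+Min) = 189/(208+19) = 189/227 = 0.83259… → S = 83.3%
(the 1/255 factors cancel in S and H, so raw channel differences can be used)
Max is G' → H = 60 × ((B-R)/Δ + 2) = 60 × ((19-188)/189 + 2)
  -169/189 + 2 = -0.8941… + 2 = 1.1058…
  H = 60 × 1.1058… = 66.349…° → H = 66.3°
= HSL(66.3°, 83.3%, 44.5%)


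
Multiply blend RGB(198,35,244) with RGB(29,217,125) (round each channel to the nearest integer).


Multiply: C = A×B/255, rounded to nearest integer
R: 198×29/255 = 5742/255 ≈ 22.518 → 23
G: 35×217/255 = 7595/255 ≈ 29.784 → 30
B: 244×125/255 = 30500/255 ≈ 119.608 → 120
= RGB(23, 30, 120)


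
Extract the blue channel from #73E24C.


Color: #73E24C
R = 73 = 115
G = E2 = 226
B = 4C = 76
Blue = 76


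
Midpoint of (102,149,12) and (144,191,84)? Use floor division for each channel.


Midpoint: each channel = ⌊(C₁+C₂)/2⌋
R: ⌊(102+144)/2⌋ = 123
G: ⌊(149+191)/2⌋ = 170
B: ⌊(12+84)/2⌋ = 48
= RGB(123, 170, 48)


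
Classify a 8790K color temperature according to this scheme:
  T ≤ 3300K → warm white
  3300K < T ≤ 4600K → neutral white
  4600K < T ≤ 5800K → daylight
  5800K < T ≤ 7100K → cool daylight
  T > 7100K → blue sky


Temperature: 8790K
8790K > 7100K → blue sky
Classification: blue sky


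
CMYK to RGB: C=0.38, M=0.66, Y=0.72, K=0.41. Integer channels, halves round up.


R = 255 × (1-C) × (1-K) = 255 × 0.62 × 0.59 = 93.279 → 93
G = 255 × (1-M) × (1-K) = 255 × 0.34 × 0.59 = 51.153 → 51
B = 255 × (1-Y) × (1-K) = 255 × 0.28 × 0.59 = 42.126 → 42
= RGB(93, 51, 42)


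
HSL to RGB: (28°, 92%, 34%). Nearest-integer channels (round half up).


H=28°, S=0.92, L=0.34
C = (1-|2L-1|)×S = (1-|-0.32|)×0.92 = 0.6256
H' = H/60 = 28/60 ≈ 0.4667; X = C×(1-|H' mod 2 - 1|) ≈ 0.2919
m = L - C/2 = 0.34 - 0.3128 = 0.0272
Sector ⌊H'⌋ = 0 → (R',G',B') = (0.6256, ≈0.2919, 0.0)
RGB = ((R'+m)×255, (G'+m)×255, (B'+m)×255) = (166.464, 81.3824, 6.936)
Round half up → RGB(166, 81, 7)


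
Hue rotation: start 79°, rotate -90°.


New hue = (H + rotation) mod 360
New hue = (79 -90) mod 360
= -11 mod 360
= 349°


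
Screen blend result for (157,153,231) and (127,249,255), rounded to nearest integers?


Screen: C = 255 - (255-A)×(255-B)/255, rounded to nearest integer
R: 255 - (255-157)×(255-127)/255 = 255 - 12544/255 ≈ 255 - 49.192 = 205.808 → 206
G: 255 - (255-153)×(255-249)/255 = 255 - 612/255 ≈ 255 - 2.400 = 252.600 → 253
B: 255 - (255-231)×(255-255)/255 = 255 - 0/255 ≈ 255 - 0.000 = 255.000 → 255
= RGB(206, 253, 255)


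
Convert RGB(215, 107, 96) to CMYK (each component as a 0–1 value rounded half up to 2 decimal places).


R'=215/255≈0.8431, G'=107/255≈0.4196, B'=96/255≈0.3765
K = 1 - max(R',G',B') = 1 - 215/255 = 40/255 = 0.15686… → 0.16
(1-R'-K)/(1-K) simplifies to (max-R)/max with max = 215:
C = (215-215)/215 = 0/215 = 0 → 0.00
M = (215-107)/215 = 108/215 = 0.50232… → 0.50
Y = (215-96)/215 = 119/215 = 0.55348… → 0.55
= CMYK(0.00, 0.50, 0.55, 0.16)


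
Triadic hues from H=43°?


Triadic: equally spaced at 120° intervals
H1 = 43°
H2 = (43 + 120) mod 360 = 163°
H3 = (43 + 240) mod 360 = 283°
Triadic = 43°, 163°, 283°


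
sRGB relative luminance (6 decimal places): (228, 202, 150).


Linearize each channel (sRGB transfer function): c = v/255; c_lin = c/12.92 if c ≤ 0.04045, else ((c+0.055)/1.055)^2.4
  R: 228/255 ≈ 0.894118 > 0.04045 → ((0.894118+0.055)/1.055)^2.4 ≈ 0.775822
  G: 202/255 ≈ 0.792157 > 0.04045 → ((0.792157+0.055)/1.055)^2.4 ≈ 0.590619
  B: 150/255 ≈ 0.588235 > 0.04045 → ((0.588235+0.055)/1.055)^2.4 ≈ 0.304987
R_lin = 0.775822, G_lin = 0.590619, B_lin = 0.304987
L = 0.2126×R + 0.7152×G + 0.0722×B
L = 0.2126×0.775822 + 0.7152×0.590619 + 0.0722×0.304987
L ≈ 0.609370


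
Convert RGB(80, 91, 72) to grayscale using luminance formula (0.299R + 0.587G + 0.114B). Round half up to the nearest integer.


Gray = 0.299×R + 0.587×G + 0.114×B
Gray = 0.299×80 + 0.587×91 + 0.114×72
Gray = 23.920 + 53.417 + 8.208
Gray = 85.545 → round half up → 86
Gray = 86


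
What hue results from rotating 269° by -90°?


New hue = (H + rotation) mod 360
New hue = (269 -90) mod 360
= 179 mod 360
= 179°


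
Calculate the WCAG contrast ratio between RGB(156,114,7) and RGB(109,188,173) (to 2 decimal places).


Linearize each sRGB channel c=v/255: c/12.92 if c ≤ 0.04045 else ((c+0.055)/1.055)^2.4
L = 0.2126×R_lin + 0.7152×G_lin + 0.0722×B_lin
Color 1 (156,114,7):
  R=156: 156/255≈0.6118 > 0.04045 → ((0.6118+0.055)/1.055)^2.4 ≈ 0.33245
  G=114: 114/255≈0.4471 > 0.04045 → ((0.4471+0.055)/1.055)^2.4 ≈ 0.16827
  B=7: 7/255≈0.0275 ≤ 0.04045 → 0.0275/12.92 ≈ 0.00212
  L1 = 0.2126×0.33245 + 0.7152×0.16827 + 0.0722×0.00212 ≈ 0.19118
Color 2 (109,188,173):
  R=109: 109/255≈0.4275 > 0.04045 → ((0.4275+0.055)/1.055)^2.4 ≈ 0.15293
  G=188: 188/255≈0.7373 > 0.04045 → ((0.7373+0.055)/1.055)^2.4 ≈ 0.50289
  B=173: 173/255≈0.6784 > 0.04045 → ((0.6784+0.055)/1.055)^2.4 ≈ 0.41789
  L2 = 0.2126×0.15293 + 0.7152×0.50289 + 0.0722×0.41789 ≈ 0.42235
Lighter = 0.42235, Darker = 0.19118
Ratio = (L_lighter + 0.05) / (L_darker + 0.05)
Ratio = (0.42235 + 0.05) / (0.19118 + 0.05) = 0.47235 / 0.24118 ≈ 1.9585
Ratio ≈ 1.96:1


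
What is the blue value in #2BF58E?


Color: #2BF58E
R = 2B = 43
G = F5 = 245
B = 8E = 142
Blue = 142


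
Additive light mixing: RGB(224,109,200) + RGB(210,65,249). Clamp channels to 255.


Additive: each channel = min(255, C₁+C₂)
R: 224+210 = 434 → 255
G: 109+65 = 174 → 174
B: 200+249 = 449 → 255
= RGB(255, 174, 255)


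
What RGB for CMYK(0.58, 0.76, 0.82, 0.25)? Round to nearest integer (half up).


R = 255 × (1-C) × (1-K) = 255 × 0.42 × 0.75 = 80.325 → 80
G = 255 × (1-M) × (1-K) = 255 × 0.24 × 0.75 = 45.9 → 46
B = 255 × (1-Y) × (1-K) = 255 × 0.18 × 0.75 = 34.425 → 34
= RGB(80, 46, 34)


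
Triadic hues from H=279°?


Triadic: equally spaced at 120° intervals
H1 = 279°
H2 = (279 + 120) mod 360 = 39°
H3 = (279 + 240) mod 360 = 159°
Triadic = 279°, 39°, 159°


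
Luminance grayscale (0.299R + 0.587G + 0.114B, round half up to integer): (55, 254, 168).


Gray = 0.299×R + 0.587×G + 0.114×B
Gray = 0.299×55 + 0.587×254 + 0.114×168
Gray = 16.445 + 149.098 + 19.152
Gray = 184.695 → round half up → 185
Gray = 185


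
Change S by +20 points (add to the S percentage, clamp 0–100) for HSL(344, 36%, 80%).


Original S = 36%
Adjustment = +20 percentage points
New S = 36 + (20) = 56
Clamp to [0, 100] → 56
= HSL(344°, 56%, 80%)


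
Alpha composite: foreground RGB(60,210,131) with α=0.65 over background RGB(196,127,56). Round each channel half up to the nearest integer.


C = α×F + (1-α)×B, with 1-α = 0.35
R: 0.65×60 + 0.35×196 = 39.00 + 68.60 = 107.60 → 108
G: 0.65×210 + 0.35×127 = 136.50 + 44.45 = 180.95 → 181
B: 0.65×131 + 0.35×56 = 85.15 + 19.60 = 104.75 → 105
= RGB(108, 181, 105)


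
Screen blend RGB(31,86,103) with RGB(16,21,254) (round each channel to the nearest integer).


Screen: C = 255 - (255-A)×(255-B)/255, rounded to nearest integer
R: 255 - (255-31)×(255-16)/255 = 255 - 53536/255 ≈ 255 - 209.945 = 45.055 → 45
G: 255 - (255-86)×(255-21)/255 = 255 - 39546/255 ≈ 255 - 155.082 = 99.918 → 100
B: 255 - (255-103)×(255-254)/255 = 255 - 152/255 ≈ 255 - 0.596 = 254.404 → 254
= RGB(45, 100, 254)


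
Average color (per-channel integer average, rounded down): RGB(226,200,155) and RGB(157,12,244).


Midpoint: each channel = ⌊(C₁+C₂)/2⌋
R: ⌊(226+157)/2⌋ = 191
G: ⌊(200+12)/2⌋ = 106
B: ⌊(155+244)/2⌋ = 199
= RGB(191, 106, 199)


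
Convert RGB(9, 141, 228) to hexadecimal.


R = 9 → 09 (hex)
G = 141 → 8D (hex)
B = 228 → E4 (hex)
Hex = #098DE4


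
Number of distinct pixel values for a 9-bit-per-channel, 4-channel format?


Total bits = 9 bits/channel × 4 channels = 36 bits
Distinct pixel values = 2^36
= 68,719,476,736 pixel values


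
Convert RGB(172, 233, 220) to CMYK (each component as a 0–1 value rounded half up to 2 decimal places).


R'=172/255≈0.6745, G'=233/255≈0.9137, B'=220/255≈0.8627
K = 1 - max(R',G',B') = 1 - 233/255 = 22/255 = 0.08627… → 0.09
(1-R'-K)/(1-K) simplifies to (max-R)/max with max = 233:
C = (233-172)/233 = 61/233 = 0.26180… → 0.26
M = (233-233)/233 = 0/233 = 0 → 0.00
Y = (233-220)/233 = 13/233 = 0.05579… → 0.06
= CMYK(0.26, 0.00, 0.06, 0.09)


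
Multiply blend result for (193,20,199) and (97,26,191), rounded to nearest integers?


Multiply: C = A×B/255, rounded to nearest integer
R: 193×97/255 = 18721/255 ≈ 73.416 → 73
G: 20×26/255 = 520/255 ≈ 2.039 → 2
B: 199×191/255 = 38009/255 ≈ 149.055 → 149
= RGB(73, 2, 149)


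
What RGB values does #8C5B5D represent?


8C → 140 (R)
5B → 91 (G)
5D → 93 (B)
= RGB(140, 91, 93)


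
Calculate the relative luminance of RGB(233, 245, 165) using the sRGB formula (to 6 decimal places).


Linearize each channel (sRGB transfer function): c = v/255; c_lin = c/12.92 if c ≤ 0.04045, else ((c+0.055)/1.055)^2.4
  R: 233/255 ≈ 0.913725 > 0.04045 → ((0.913725+0.055)/1.055)^2.4 ≈ 0.814847
  G: 245/255 ≈ 0.960784 > 0.04045 → ((0.960784+0.055)/1.055)^2.4 ≈ 0.913099
  B: 165/255 ≈ 0.647059 > 0.04045 → ((0.647059+0.055)/1.055)^2.4 ≈ 0.376262
R_lin = 0.814847, G_lin = 0.913099, B_lin = 0.376262
L = 0.2126×R + 0.7152×G + 0.0722×B
L = 0.2126×0.814847 + 0.7152×0.913099 + 0.0722×0.376262
L ≈ 0.853451


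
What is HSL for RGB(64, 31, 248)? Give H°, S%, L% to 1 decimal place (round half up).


Normalize: R'=64/255≈0.2510, G'=31/255≈0.1216, B'=248/255≈0.9725
Max=248/255, Min=31/255, Δ=Max-Min=217/255
L = (Max+Min)/2 = (248+31)/510 = 279/510 = 0.54705… → L = 54.7%
L > 0.5 → S = Δ/(2-Max-Min) = 217/(510-248-31) = 217/231 = 0.93939… → S = 93.9%
(the 1/255 factors cancel in S and H, so raw channel differences can be used)
Max is B' → H = 60 × ((R-G)/Δ + 4) = 60 × ((64-31)/217 + 4)
  33/217 + 4 = 0.1520… + 4 = 4.1520…
  H = 60 × 4.1520… = 249.124…° → H = 249.1°
= HSL(249.1°, 93.9%, 54.7%)


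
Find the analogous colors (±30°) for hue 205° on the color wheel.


Base hue: 205°
Left analog: (205 - 30) mod 360 = 175°
Right analog: (205 + 30) mod 360 = 235°
Analogous hues = 175° and 235°


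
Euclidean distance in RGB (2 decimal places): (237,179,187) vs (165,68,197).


d = √[(R₁-R₂)² + (G₁-G₂)² + (B₁-B₂)²]
d = √[(237-165)² + (179-68)² + (187-197)²]
d = √[5184 + 12321 + 100]
d = √17605
d ≈ 132.68


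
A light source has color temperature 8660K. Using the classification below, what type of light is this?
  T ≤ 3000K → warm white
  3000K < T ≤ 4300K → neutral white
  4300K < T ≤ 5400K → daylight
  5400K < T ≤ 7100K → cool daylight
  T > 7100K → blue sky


Temperature: 8660K
8660K > 7100K → blue sky
Classification: blue sky


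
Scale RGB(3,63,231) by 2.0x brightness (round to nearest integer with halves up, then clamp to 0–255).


Multiply each channel by 2.0, round half up, clamp to [0, 255]
R: 3×2.0 = 6
G: 63×2.0 = 126
B: 231×2.0 = 462 → clamp → 255
= RGB(6, 126, 255)


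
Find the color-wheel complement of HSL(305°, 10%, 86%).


Complement = opposite side of color wheel = hue + 180°
H' = (305 + 180) mod 360 = 125°
S and L unchanged.
= HSL(125°, 10%, 86%)


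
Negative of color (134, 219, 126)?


Invert: (255-R, 255-G, 255-B)
R: 255-134 = 121
G: 255-219 = 36
B: 255-126 = 129
= RGB(121, 36, 129)


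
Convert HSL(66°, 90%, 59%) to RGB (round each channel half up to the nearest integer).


H=66°, S=0.90, L=0.59
C = (1-|2L-1|)×S = (1-|0.18|)×0.90 = 0.738
H' = H/60 = 66/60 ≈ 1.1000; X = C×(1-|H' mod 2 - 1|) = 0.6642
m = L - C/2 = 0.59 - 0.369 = 0.221
Sector ⌊H'⌋ = 1 → (R',G',B') = (0.6642, 0.738, 0.0)
RGB = ((R'+m)×255, (G'+m)×255, (B'+m)×255) = (225.726, 244.545, 56.355)
Round half up → RGB(226, 245, 56)


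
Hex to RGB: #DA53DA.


DA → 218 (R)
53 → 83 (G)
DA → 218 (B)
= RGB(218, 83, 218)


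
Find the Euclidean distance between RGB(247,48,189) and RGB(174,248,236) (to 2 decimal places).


d = √[(R₁-R₂)² + (G₁-G₂)² + (B₁-B₂)²]
d = √[(247-174)² + (48-248)² + (189-236)²]
d = √[5329 + 40000 + 2209]
d = √47538
d ≈ 218.03


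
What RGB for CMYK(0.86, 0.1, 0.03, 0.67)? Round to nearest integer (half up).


R = 255 × (1-C) × (1-K) = 255 × 0.14 × 0.33 = 11.781 → 12
G = 255 × (1-M) × (1-K) = 255 × 0.90 × 0.33 = 75.735 → 76
B = 255 × (1-Y) × (1-K) = 255 × 0.97 × 0.33 = 81.6255 → 82
= RGB(12, 76, 82)


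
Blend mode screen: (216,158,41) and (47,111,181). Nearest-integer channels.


Screen: C = 255 - (255-A)×(255-B)/255, rounded to nearest integer
R: 255 - (255-216)×(255-47)/255 = 255 - 8112/255 ≈ 255 - 31.812 = 223.188 → 223
G: 255 - (255-158)×(255-111)/255 = 255 - 13968/255 ≈ 255 - 54.776 = 200.224 → 200
B: 255 - (255-41)×(255-181)/255 = 255 - 15836/255 ≈ 255 - 62.102 = 192.898 → 193
= RGB(223, 200, 193)


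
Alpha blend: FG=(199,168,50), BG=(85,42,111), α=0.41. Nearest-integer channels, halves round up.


C = α×F + (1-α)×B, with 1-α = 0.59
R: 0.41×199 + 0.59×85 = 81.59 + 50.15 = 131.74 → 132
G: 0.41×168 + 0.59×42 = 68.88 + 24.78 = 93.66 → 94
B: 0.41×50 + 0.59×111 = 20.50 + 65.49 = 85.99 → 86
= RGB(132, 94, 86)


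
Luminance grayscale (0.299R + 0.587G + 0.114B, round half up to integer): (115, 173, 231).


Gray = 0.299×R + 0.587×G + 0.114×B
Gray = 0.299×115 + 0.587×173 + 0.114×231
Gray = 34.385 + 101.551 + 26.334
Gray = 162.270 → round half up → 162
Gray = 162


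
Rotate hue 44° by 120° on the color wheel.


New hue = (H + rotation) mod 360
New hue = (44 + 120) mod 360
= 164 mod 360
= 164°


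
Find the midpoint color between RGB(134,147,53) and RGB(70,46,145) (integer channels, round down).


Midpoint: each channel = ⌊(C₁+C₂)/2⌋
R: ⌊(134+70)/2⌋ = 102
G: ⌊(147+46)/2⌋ = 96
B: ⌊(53+145)/2⌋ = 99
= RGB(102, 96, 99)


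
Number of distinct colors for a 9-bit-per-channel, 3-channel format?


Total bits = 9 bits/channel × 3 channels = 27 bits
Distinct colors = 2^27
= 134,217,728 colors


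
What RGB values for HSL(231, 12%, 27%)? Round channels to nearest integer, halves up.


H=231°, S=0.12, L=0.27
C = (1-|2L-1|)×S = (1-|-0.46|)×0.12 = 0.0648
H' = H/60 = 231/60 ≈ 3.8500; X = C×(1-|H' mod 2 - 1|) = 0.00972
m = L - C/2 = 0.27 - 0.0324 = 0.2376
Sector ⌊H'⌋ = 3 → (R',G',B') = (0.0, 0.00972, 0.0648)
RGB = ((R'+m)×255, (G'+m)×255, (B'+m)×255) = (60.588, 63.0666, 77.112)
Round half up → RGB(61, 63, 77)


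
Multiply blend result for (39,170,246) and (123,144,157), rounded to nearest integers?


Multiply: C = A×B/255, rounded to nearest integer
R: 39×123/255 = 4797/255 ≈ 18.812 → 19
G: 170×144/255 = 24480/255 ≈ 96.000 → 96
B: 246×157/255 = 38622/255 ≈ 151.459 → 151
= RGB(19, 96, 151)


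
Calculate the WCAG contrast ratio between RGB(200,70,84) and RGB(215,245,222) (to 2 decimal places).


Linearize each sRGB channel c=v/255: c/12.92 if c ≤ 0.04045 else ((c+0.055)/1.055)^2.4
L = 0.2126×R_lin + 0.7152×G_lin + 0.0722×B_lin
Color 1 (200,70,84):
  R=200: 200/255≈0.7843 > 0.04045 → ((0.7843+0.055)/1.055)^2.4 ≈ 0.57758
  G=70: 70/255≈0.2745 > 0.04045 → ((0.2745+0.055)/1.055)^2.4 ≈ 0.06125
  B=84: 84/255≈0.3294 > 0.04045 → ((0.3294+0.055)/1.055)^2.4 ≈ 0.08866
  L1 = 0.2126×0.57758 + 0.7152×0.06125 + 0.0722×0.08866 ≈ 0.17300
Color 2 (215,245,222):
  R=215: 215/255≈0.8431 > 0.04045 → ((0.8431+0.055)/1.055)^2.4 ≈ 0.67954
  G=245: 245/255≈0.9608 > 0.04045 → ((0.9608+0.055)/1.055)^2.4 ≈ 0.91310
  B=222: 222/255≈0.8706 > 0.04045 → ((0.8706+0.055)/1.055)^2.4 ≈ 0.73046
  L2 = 0.2126×0.67954 + 0.7152×0.91310 + 0.0722×0.73046 ≈ 0.85026
Lighter = 0.85026, Darker = 0.17300
Ratio = (L_lighter + 0.05) / (L_darker + 0.05)
Ratio = (0.85026 + 0.05) / (0.17300 + 0.05) = 0.90026 / 0.22300 ≈ 4.0371
Ratio ≈ 4.04:1


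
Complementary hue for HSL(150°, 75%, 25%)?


Complement = opposite side of color wheel = hue + 180°
H' = (150 + 180) mod 360 = 330°
S and L unchanged.
= HSL(330°, 75%, 25%)


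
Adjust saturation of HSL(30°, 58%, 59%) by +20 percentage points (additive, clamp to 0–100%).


Original S = 58%
Adjustment = +20 percentage points
New S = 58 + (20) = 78
Clamp to [0, 100] → 78
= HSL(30°, 78%, 59%)


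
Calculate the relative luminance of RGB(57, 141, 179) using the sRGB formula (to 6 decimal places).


Linearize each channel (sRGB transfer function): c = v/255; c_lin = c/12.92 if c ≤ 0.04045, else ((c+0.055)/1.055)^2.4
  R: 57/255 ≈ 0.223529 > 0.04045 → ((0.223529+0.055)/1.055)^2.4 ≈ 0.040915
  G: 141/255 ≈ 0.552941 > 0.04045 → ((0.552941+0.055)/1.055)^2.4 ≈ 0.266356
  B: 179/255 ≈ 0.701961 > 0.04045 → ((0.701961+0.055)/1.055)^2.4 ≈ 0.450786
R_lin = 0.040915, G_lin = 0.266356, B_lin = 0.450786
L = 0.2126×R + 0.7152×G + 0.0722×B
L = 0.2126×0.040915 + 0.7152×0.266356 + 0.0722×0.450786
L ≈ 0.231743


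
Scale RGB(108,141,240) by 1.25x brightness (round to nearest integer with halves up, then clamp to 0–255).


Multiply each channel by 1.25, round half up, clamp to [0, 255]
R: 108×1.25 = 135
G: 141×1.25 = 176.25 → round → 176
B: 240×1.25 = 300 → clamp → 255
= RGB(135, 176, 255)


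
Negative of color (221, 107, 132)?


Invert: (255-R, 255-G, 255-B)
R: 255-221 = 34
G: 255-107 = 148
B: 255-132 = 123
= RGB(34, 148, 123)


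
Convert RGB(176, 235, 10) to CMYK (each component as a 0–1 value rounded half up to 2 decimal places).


R'=176/255≈0.6902, G'=235/255≈0.9216, B'=10/255≈0.0392
K = 1 - max(R',G',B') = 1 - 235/255 = 20/255 = 0.07843… → 0.08
(1-R'-K)/(1-K) simplifies to (max-R)/max with max = 235:
C = (235-176)/235 = 59/235 = 0.25106… → 0.25
M = (235-235)/235 = 0/235 = 0 → 0.00
Y = (235-10)/235 = 225/235 = 0.95744… → 0.96
= CMYK(0.25, 0.00, 0.96, 0.08)


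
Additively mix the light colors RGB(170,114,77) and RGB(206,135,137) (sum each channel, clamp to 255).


Additive: each channel = min(255, C₁+C₂)
R: 170+206 = 376 → 255
G: 114+135 = 249 → 249
B: 77+137 = 214 → 214
= RGB(255, 249, 214)


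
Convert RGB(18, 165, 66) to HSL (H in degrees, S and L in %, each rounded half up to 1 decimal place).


Normalize: R'=18/255≈0.0706, G'=165/255≈0.6471, B'=66/255≈0.2588
Max=165/255, Min=18/255, Δ=Max-Min=147/255
L = (Max+Min)/2 = (165+18)/510 = 183/510 = 0.35882… → L = 35.9%
L ≤ 0.5 → S = Δ/(Max+Min) = 147/(165+18) = 147/183 = 0.80327… → S = 80.3%
(the 1/255 factors cancel in S and H, so raw channel differences can be used)
Max is G' → H = 60 × ((B-R)/Δ + 2) = 60 × ((66-18)/147 + 2)
  48/147 + 2 = 0.3265… + 2 = 2.3265…
  H = 60 × 2.3265… = 139.591…° → H = 139.6°
= HSL(139.6°, 80.3%, 35.9%)


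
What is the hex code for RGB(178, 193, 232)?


R = 178 → B2 (hex)
G = 193 → C1 (hex)
B = 232 → E8 (hex)
Hex = #B2C1E8


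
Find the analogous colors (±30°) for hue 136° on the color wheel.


Base hue: 136°
Left analog: (136 - 30) mod 360 = 106°
Right analog: (136 + 30) mod 360 = 166°
Analogous hues = 106° and 166°


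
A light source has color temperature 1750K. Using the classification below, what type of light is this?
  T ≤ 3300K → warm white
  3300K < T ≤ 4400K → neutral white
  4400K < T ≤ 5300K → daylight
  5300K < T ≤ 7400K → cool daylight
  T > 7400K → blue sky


Temperature: 1750K
1750K ≤ 3300K → warm white
Classification: warm white


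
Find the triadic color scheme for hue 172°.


Triadic: equally spaced at 120° intervals
H1 = 172°
H2 = (172 + 120) mod 360 = 292°
H3 = (172 + 240) mod 360 = 52°
Triadic = 172°, 292°, 52°


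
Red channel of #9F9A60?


Color: #9F9A60
R = 9F = 159
G = 9A = 154
B = 60 = 96
Red = 159


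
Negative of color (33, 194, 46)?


Invert: (255-R, 255-G, 255-B)
R: 255-33 = 222
G: 255-194 = 61
B: 255-46 = 209
= RGB(222, 61, 209)


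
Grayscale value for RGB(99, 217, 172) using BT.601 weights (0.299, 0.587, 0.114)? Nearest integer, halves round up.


Gray = 0.299×R + 0.587×G + 0.114×B
Gray = 0.299×99 + 0.587×217 + 0.114×172
Gray = 29.601 + 127.379 + 19.608
Gray = 176.588 → round half up → 177
Gray = 177
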